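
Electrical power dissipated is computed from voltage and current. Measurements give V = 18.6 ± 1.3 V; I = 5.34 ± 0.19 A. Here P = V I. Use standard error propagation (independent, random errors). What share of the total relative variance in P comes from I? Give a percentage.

(δP/P)² = (1·δV/V)² + (1·δI/I)²
  V term: (1×0.0699)² = 0.00488
  I term: (1×0.0356)² = 0.00127
Total = 0.00615. Share from I = 0.00127/0.00615 = 0.206.

20.6%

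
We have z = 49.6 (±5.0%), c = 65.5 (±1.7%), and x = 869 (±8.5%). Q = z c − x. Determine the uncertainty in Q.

187

Let p = z·c = 3250. δp/p = √((1·δz/z)² + (1·δc/c)²) = √(0.00250 + 0.000289) = 0.0528, so δp = 172.
Q = p − x: δQ = √(δp² + δx²) = √(29400 + 5460) = 187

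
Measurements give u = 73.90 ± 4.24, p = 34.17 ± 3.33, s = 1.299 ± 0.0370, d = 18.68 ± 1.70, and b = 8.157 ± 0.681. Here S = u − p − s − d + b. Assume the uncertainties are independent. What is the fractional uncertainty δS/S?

Each term contributes (cᵢ δxᵢ)² to (δS)²:
  (δu)² = 18.0;  (δp)² = 11.1;  (δs)² = 0.00137;  (δd)² = 2.89;  (δb)² = 0.464
δS = √(32.4) = 5.69
S = 27.91, so δS/S = 5.69/27.91 = 0.204.

0.204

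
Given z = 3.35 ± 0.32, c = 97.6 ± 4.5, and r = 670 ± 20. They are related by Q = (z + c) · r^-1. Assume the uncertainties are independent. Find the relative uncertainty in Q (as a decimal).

Let u = z + c = 101. δu = √(δz² + δc²) = √(0.102 + 20.2) = 4.51, so δu/u = 0.0447.
Q is then a monomial in u, r:
δQ/Q = √((δu/u)² + (-1·δr/r)²) = √(0.00200 + 0.000891) = 0.0537

0.0537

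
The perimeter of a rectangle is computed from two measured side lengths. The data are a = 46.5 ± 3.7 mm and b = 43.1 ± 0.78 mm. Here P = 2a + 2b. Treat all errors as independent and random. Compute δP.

Sums and differences: (δP)² = Σ (cᵢ δxᵢ)².
  (2·δa)² = 54.8;  (2·δb)² = 2.43
δP = √(57.2) = 7.56 mm

7.56 mm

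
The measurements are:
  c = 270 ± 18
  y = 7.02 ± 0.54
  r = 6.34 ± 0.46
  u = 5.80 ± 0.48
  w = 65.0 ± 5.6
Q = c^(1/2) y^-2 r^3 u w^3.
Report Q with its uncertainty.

Relative error in a monomial: (δQ/Q)² = Σ (nᵢ · δxᵢ/xᵢ)².
  (½·δc/c)² = (0.5×0.0667)² = 0.00111;  (-2·δy/y)² = (-2×0.0769)² = 0.0237;  (3·δr/r)² = (3×0.0726)² = 0.0474;  (1·δu/u)² = (1×0.0828)² = 0.00685;  (3·δw/w)² = (3×0.0862)² = 0.0668
δQ/Q = √(0.146) = 0.382
Q = 1.35e+08, so δQ = 0.382 × 1.35e+08 = 5.17e+07.

(1.35 ± 0.517) × 10^8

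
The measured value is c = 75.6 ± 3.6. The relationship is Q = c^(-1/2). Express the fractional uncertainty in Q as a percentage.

Q ∝ c^(-1/2), so δQ/Q = |−½| · δc/c = 0.5 × 0.0476 = 0.0238.

2.38%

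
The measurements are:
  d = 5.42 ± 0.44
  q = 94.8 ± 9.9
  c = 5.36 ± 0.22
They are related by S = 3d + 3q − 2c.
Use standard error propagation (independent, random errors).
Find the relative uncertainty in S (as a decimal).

0.103

Each term contributes (cᵢ δxᵢ)² to (δS)²:
  (3·δd)² = 1.74;  (3·δq)² = 882;  (2·δc)² = 0.194
δS = √(884) = 29.7
S = 290, so δS/S = 29.7/290 = 0.103.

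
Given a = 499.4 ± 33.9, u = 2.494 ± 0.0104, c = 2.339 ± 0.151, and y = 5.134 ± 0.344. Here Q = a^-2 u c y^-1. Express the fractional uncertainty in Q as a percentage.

Q is a product of powers, so relative uncertainties combine in quadrature:
  (-2·δa/a)² = (-2×0.0679)² = 0.0184;  (1·δu/u)² = (1×0.00417)² = 1.74e-05;  (1·δc/c)² = (1×0.0646)² = 0.00417;  (-1·δy/y)² = (-1×0.0670)² = 0.00449
δQ/Q = √(0.0271) = 0.165

16.5%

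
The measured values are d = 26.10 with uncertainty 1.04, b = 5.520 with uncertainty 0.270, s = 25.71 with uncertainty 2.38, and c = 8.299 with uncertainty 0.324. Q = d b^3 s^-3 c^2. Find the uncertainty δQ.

5.80

Since Q is a product/quotient, work with relative uncertainties:
  (1·δd/d)² = (1×0.0398)² = 0.00159;  (3·δb/b)² = (3×0.0489)² = 0.0215;  (-3·δs/s)² = (-3×0.0926)² = 0.0771;  (2·δc/c)² = (2×0.0390)² = 0.00610
δQ/Q = √(0.106) = 0.326
Q = 17.79, so δQ = 0.326 × 17.79 = 5.80.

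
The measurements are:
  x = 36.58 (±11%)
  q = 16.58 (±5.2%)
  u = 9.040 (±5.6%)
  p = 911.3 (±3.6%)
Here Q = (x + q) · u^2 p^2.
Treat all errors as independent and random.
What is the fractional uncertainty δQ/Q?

Let w = x + q = 53.16. δw = √(δx² + δq²) = √(16.2 + 0.743) = 4.12, so δw/w = 0.0774.
Q is then a monomial in w, u, p:
δQ/Q = √((δw/w)² + (2·δu/u)² + (2·δp/p)²) = √(0.00599 + 0.0125 + 0.00518) = 0.154

0.154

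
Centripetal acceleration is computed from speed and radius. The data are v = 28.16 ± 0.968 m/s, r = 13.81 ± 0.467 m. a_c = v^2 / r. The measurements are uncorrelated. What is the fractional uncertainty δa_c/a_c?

For a monomial a_c ∝ v^2, r^-1, fractional errors add in quadrature:
  (2·δv/v)² = (2×0.0344)² = 0.00473;  (-1·δr/r)² = (-1×0.0338)² = 0.00114
δa_c/a_c = √(0.00587) = 0.0766

0.0766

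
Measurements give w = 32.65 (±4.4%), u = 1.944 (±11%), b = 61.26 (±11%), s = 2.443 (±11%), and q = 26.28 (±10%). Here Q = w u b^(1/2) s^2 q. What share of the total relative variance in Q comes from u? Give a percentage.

16.0%

(δQ/Q)² = (1·δw/w)² + (1·δu/u)² + (½·δb/b)² + (2·δs/s)² + (1·δq/q)²
  w term: (1×0.0440)² = 0.00194
  u term: (1×0.110)² = 0.0121
  b term: (0.5×0.110)² = 0.00302
  s term: (2×0.110)² = 0.0484
  q term: (1×0.100)² = 0.0100
Total = 0.0755. Share from u = 0.0121/0.0755 = 0.160.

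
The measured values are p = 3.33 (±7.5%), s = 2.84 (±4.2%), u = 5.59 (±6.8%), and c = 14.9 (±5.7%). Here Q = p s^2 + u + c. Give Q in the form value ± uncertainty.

Let w = p·s^2 = 26.9. δw/w = √((1·δp/p)² + (2·δs/s)²) = √(0.00562 + 0.00706) = 0.113, so δw = 3.02.
Q = w + u + c: δQ = √(δw² + δu² + δc²) = √(9.15 + 0.144 + 0.721) = 3.16
Q = 47.3.

47.3 ± 3.16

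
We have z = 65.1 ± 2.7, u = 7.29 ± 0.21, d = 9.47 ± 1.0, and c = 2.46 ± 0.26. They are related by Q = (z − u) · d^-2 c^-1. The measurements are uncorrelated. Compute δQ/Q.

0.241

Let w = z − u = 57.8. δw = √(δz² + δu²) = √(7.29 + 0.0441) = 2.71, so δw/w = 0.0468.
Q is then a monomial in w, d, c:
δQ/Q = √((δw/w)² + (-2·δd/d)² + (-1·δc/c)²) = √(0.00219 + 0.0446 + 0.0112) = 0.241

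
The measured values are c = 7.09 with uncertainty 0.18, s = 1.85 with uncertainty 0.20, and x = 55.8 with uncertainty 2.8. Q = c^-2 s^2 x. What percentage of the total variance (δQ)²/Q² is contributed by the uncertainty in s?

90.2%

(δQ/Q)² = (-2·δc/c)² + (2·δs/s)² + (1·δx/x)²
  c term: (-2×0.0254)² = 0.00258
  s term: (2×0.108)² = 0.0467
  x term: (1×0.0502)² = 0.00252
Total = 0.0518. Share from s = 0.0467/0.0518 = 0.902.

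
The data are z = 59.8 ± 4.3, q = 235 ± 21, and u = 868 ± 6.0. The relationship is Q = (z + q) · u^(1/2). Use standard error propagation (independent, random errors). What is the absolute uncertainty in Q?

632

Let w = z + q = 295. δw = √(δz² + δq²) = √(18.5 + 441) = 21.4, so δw/w = 0.0727.
Q is then a monomial in w, u:
δQ/Q = √((δw/w)² + (½·δu/u)²) = √(0.00529 + 1.19e-05) = 0.0728
Q = 8690, so δQ = 0.0728 × 8690 = 632.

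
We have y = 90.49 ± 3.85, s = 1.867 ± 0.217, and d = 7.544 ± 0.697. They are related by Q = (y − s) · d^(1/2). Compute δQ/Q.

0.0635

Let u = y − s = 88.62. δu = √(δy² + δs²) = √(14.8 + 0.0471) = 3.86, so δu/u = 0.0435.
Q is then a monomial in u, d:
δQ/Q = √((δu/u)² + (½·δd/d)²) = √(0.00189 + 0.00213) = 0.0635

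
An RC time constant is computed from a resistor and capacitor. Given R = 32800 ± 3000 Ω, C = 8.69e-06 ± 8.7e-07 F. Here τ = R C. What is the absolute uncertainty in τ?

For a monomial τ ∝ R, C, fractional errors add in quadrature:
  (1·δR/R)² = (1×0.0915)² = 0.00837;  (1·δC/C)² = (1×0.100)² = 0.0100
δτ/τ = √(0.0184) = 0.136
τ = 0.285 s, so δτ = 0.136 × 0.285 = 0.0387 s.

0.0387 s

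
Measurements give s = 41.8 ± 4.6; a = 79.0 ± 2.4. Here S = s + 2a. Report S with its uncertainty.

Each term contributes (cᵢ δxᵢ)² to (δS)²:
  (δs)² = 21.2;  (2·δa)² = 23.0
δS = √(44.2) = 6.65
S = 200.

200 ± 6.65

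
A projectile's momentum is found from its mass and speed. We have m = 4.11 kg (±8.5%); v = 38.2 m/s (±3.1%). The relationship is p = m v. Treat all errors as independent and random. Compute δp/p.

p is a product of powers, so relative uncertainties combine in quadrature:
  (1·δm/m)² = (1×0.0850)² = 0.00723;  (1·δv/v)² = (1×0.0310)² = 0.000961
δp/p = √(0.00819) = 0.0905

0.0905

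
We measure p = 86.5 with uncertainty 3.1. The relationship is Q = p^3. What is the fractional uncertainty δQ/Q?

Q ∝ p^3, so δQ/Q = |3| · δp/p = 3 × 0.0358 = 0.108.

0.108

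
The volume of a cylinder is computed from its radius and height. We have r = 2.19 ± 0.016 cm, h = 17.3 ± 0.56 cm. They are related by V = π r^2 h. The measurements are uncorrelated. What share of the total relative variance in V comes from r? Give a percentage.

16.9%

(δV/V)² = (2·δr/r)² + (1·δh/h)²
  r term: (2×0.00731)² = 0.000214
  h term: (1×0.0324)² = 0.00105
Total = 0.00126. Share from r = 0.000214/0.00126 = 0.169.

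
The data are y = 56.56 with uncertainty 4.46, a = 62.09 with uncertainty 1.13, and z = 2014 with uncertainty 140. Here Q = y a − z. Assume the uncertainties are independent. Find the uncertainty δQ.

Let p = y·a = 3512. δp/p = √((1·δy/y)² + (1·δa/a)²) = √(0.00622 + 0.000331) = 0.0809, so δp = 284.
Q = p − z: δQ = √(δp² + δz²) = √(80800 + 19600) = 317

317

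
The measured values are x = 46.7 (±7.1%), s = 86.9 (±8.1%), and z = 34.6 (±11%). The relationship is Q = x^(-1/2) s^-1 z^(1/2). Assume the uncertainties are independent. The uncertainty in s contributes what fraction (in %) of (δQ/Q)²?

60.5%

(δQ/Q)² = (−½·δx/x)² + (-1·δs/s)² + (½·δz/z)²
  x term: (-0.5×0.0710)² = 0.00126
  s term: (-1×0.0810)² = 0.00656
  z term: (0.5×0.110)² = 0.00302
Total = 0.0108. Share from s = 0.00656/0.0108 = 0.605.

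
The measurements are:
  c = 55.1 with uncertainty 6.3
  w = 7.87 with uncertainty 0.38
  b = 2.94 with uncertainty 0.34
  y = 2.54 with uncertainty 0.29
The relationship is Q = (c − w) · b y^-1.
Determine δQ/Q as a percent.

Let u = c − w = 47.2. δu = √(δc² + δw²) = √(39.7 + 0.144) = 6.31, so δu/u = 0.134.
Q is then a monomial in u, b, y:
δQ/Q = √((δu/u)² + (1·δb/b)² + (-1·δy/y)²) = √(0.0179 + 0.0134 + 0.0130) = 0.210

21.0%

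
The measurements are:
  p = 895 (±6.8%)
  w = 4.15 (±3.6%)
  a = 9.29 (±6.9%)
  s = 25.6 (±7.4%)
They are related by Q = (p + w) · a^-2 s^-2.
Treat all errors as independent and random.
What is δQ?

0.00339

Let u = p + w = 899. δu = √(δp² + δw²) = √(3700 + 0.0223) = 60.9, so δu/u = 0.0677.
Q is then a monomial in u, a, s:
δQ/Q = √((δu/u)² + (-2·δa/a)² + (-2·δs/s)²) = √(0.00458 + 0.0190 + 0.0219) = 0.213
Q = 0.0159, so δQ = 0.213 × 0.0159 = 0.00339.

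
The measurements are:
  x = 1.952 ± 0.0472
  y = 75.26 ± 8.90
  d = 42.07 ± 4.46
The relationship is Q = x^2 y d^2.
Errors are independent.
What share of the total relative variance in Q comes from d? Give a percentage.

73.4%

(δQ/Q)² = (2·δx/x)² + (1·δy/y)² + (2·δd/d)²
  x term: (2×0.0242)² = 0.00234
  y term: (1×0.118)² = 0.0140
  d term: (2×0.106)² = 0.0450
Total = 0.0613. Share from d = 0.0450/0.0613 = 0.734.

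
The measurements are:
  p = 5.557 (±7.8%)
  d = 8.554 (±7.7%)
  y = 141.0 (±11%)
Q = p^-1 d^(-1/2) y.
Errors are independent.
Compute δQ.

1.22

Q is a product of powers, so relative uncertainties combine in quadrature:
  (-1·δp/p)² = (-1×0.0780)² = 0.00608;  (−½·δd/d)² = (-0.5×0.0770)² = 0.00148;  (1·δy/y)² = (1×0.110)² = 0.0121
δQ/Q = √(0.0197) = 0.140
Q = 8.675, so δQ = 0.140 × 8.675 = 1.22.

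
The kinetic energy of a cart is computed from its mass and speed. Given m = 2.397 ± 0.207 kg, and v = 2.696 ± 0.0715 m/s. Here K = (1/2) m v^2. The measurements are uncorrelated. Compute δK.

K is a product of powers, so relative uncertainties combine in quadrature:
  (1·δm/m)² = (1×0.0864)² = 0.00746;  (2·δv/v)² = (2×0.0265)² = 0.00281
δK/K = √(0.0103) = 0.101
K = 8.711 J, so δK = 0.101 × 8.711 = 0.883 J.

0.883 J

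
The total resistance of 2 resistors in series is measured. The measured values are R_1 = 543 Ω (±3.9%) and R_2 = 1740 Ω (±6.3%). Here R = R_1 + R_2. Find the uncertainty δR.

112 Ω

Absolute uncertainties add in quadrature for a linear combination:
  (δR_1)² = 448;  (δR_2)² = 12000
δR = √(12500) = 112 Ω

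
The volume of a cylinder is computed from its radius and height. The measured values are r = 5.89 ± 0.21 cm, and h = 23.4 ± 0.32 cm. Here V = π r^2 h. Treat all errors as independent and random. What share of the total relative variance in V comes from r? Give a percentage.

96.5%

(δV/V)² = (2·δr/r)² + (1·δh/h)²
  r term: (2×0.0357)² = 0.00508
  h term: (1×0.0137)² = 0.000187
Total = 0.00527. Share from r = 0.00508/0.00527 = 0.965.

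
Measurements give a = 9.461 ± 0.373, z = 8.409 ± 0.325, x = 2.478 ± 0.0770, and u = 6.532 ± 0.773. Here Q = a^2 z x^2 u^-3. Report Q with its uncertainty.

16.58 ± 6.15

Since Q is a product/quotient, work with relative uncertainties:
  (2·δa/a)² = (2×0.0394)² = 0.00622;  (1·δz/z)² = (1×0.0386)² = 0.00149;  (2·δx/x)² = (2×0.0311)² = 0.00386;  (-3·δu/u)² = (-3×0.118)² = 0.126
δQ/Q = √(0.138) = 0.371
Q = 16.58, so δQ = 0.371 × 16.58 = 6.15.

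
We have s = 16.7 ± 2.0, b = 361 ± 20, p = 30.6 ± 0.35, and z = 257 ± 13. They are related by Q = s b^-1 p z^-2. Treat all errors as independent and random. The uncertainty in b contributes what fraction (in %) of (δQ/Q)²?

11.0%

(δQ/Q)² = (1·δs/s)² + (-1·δb/b)² + (1·δp/p)² + (-2·δz/z)²
  s term: (1×0.120)² = 0.0143
  b term: (-1×0.0554)² = 0.00307
  p term: (1×0.0114)² = 0.000131
  z term: (-2×0.0506)² = 0.0102
Total = 0.0278. Share from b = 0.00307/0.0278 = 0.110.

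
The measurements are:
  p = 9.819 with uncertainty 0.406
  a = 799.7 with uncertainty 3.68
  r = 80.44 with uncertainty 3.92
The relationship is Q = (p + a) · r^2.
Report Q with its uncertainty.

Let u = p + a = 809.5. δu = √(δp² + δa²) = √(0.165 + 13.5) = 3.70, so δu/u = 0.00457.
Q is then a monomial in u, r:
δQ/Q = √((δu/u)² + (2·δr/r)²) = √(2.09e-05 + 0.00950) = 0.0976
Q = 5.238e+06, so δQ = 0.0976 × 5.238e+06 = 5.11e+05.

(5.238 ± 0.511) × 10^6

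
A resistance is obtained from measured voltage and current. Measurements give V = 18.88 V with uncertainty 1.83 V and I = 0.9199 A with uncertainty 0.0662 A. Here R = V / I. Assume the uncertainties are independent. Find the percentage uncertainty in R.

12.1%

Each factor contributes (exponent × relative error)² to (δR/R)²:
  (1·δV/V)² = (1×0.0969)² = 0.00940;  (-1·δI/I)² = (-1×0.0720)² = 0.00518
δR/R = √(0.0146) = 0.121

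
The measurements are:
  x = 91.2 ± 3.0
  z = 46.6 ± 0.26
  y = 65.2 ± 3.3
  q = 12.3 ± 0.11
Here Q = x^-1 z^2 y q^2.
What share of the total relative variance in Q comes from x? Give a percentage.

26.5%

(δQ/Q)² = (-1·δx/x)² + (2·δz/z)² + (1·δy/y)² + (2·δq/q)²
  x term: (-1×0.0329)² = 0.00108
  z term: (2×0.00558)² = 0.000125
  y term: (1×0.0506)² = 0.00256
  q term: (2×0.00894)² = 0.000320
Total = 0.00409. Share from x = 0.00108/0.00409 = 0.265.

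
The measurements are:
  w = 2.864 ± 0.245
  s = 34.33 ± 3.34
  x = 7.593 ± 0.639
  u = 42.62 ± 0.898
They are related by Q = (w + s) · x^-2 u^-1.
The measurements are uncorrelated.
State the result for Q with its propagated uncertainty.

Let h = w + s = 37.19. δh = √(δw² + δs²) = √(0.0600 + 11.2) = 3.35, so δh/h = 0.0900.
Q is then a monomial in h, x, u:
δQ/Q = √((δh/h)² + (-2·δx/x)² + (-1·δu/u)²) = √(0.00811 + 0.0283 + 0.000444) = 0.192
Q = 0.01514, so δQ = 0.192 × 0.01514 = 0.00291.

0.01514 ± 0.00291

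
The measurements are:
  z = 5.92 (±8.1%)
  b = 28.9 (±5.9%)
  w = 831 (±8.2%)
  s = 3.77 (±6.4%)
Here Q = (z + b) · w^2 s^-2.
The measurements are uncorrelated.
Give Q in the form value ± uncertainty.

Let u = z + b = 34.8. δu = √(δz² + δb²) = √(0.230 + 2.91) = 1.77, so δu/u = 0.0509.
Q is then a monomial in u, w, s:
δQ/Q = √((δu/u)² + (2·δw/w)² + (-2·δs/s)²) = √(0.00259 + 0.0269 + 0.0164) = 0.214
Q = 1.69e+06, so δQ = 0.214 × 1.69e+06 = 3.62e+05.

(1.69 ± 0.362) × 10^6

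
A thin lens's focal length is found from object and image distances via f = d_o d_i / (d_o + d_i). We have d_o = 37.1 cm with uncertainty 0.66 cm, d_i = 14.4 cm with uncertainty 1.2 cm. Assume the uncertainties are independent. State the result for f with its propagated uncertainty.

∂f/∂d_o = (d_i/(d_o+d_i))² = 0.0782;  ∂f/∂d_i = (d_o/(d_o+d_i))² = 0.519
δf = √((∂f/∂d_o · δd_o)² + (∂f/∂d_i · δd_i)²) = √(0.00266 + 0.388) = 0.625 cm
f = 10.4 cm.

10.4 ± 0.625 cm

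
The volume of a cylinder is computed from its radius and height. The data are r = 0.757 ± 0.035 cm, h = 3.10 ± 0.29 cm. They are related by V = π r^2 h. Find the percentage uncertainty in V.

For a monomial V ∝ r^2, h, fractional errors add in quadrature:
  (2·δr/r)² = (2×0.0462)² = 0.00855;  (1·δh/h)² = (1×0.0935)² = 0.00875
δV/V = √(0.0173) = 0.132

13.2%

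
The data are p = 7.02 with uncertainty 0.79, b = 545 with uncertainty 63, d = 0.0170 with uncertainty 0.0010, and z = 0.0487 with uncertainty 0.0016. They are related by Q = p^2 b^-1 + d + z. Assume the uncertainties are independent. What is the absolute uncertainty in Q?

0.0230

Let w = p^2·b^-1 = 0.0904. δw/w = √((2·δp/p)² + (-1·δb/b)²) = √(0.0507 + 0.0134) = 0.253, so δw = 0.0229.
Q = w + d + z: δQ = √(δw² + δd² + δz²) = √(0.000523 + 1e-06 + 2.56e-06) = 0.0230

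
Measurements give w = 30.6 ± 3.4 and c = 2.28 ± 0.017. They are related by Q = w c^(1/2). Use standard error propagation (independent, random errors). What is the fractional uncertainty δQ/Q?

For a monomial Q ∝ w, c^(1/2), fractional errors add in quadrature:
  (1·δw/w)² = (1×0.111)² = 0.0123;  (½·δc/c)² = (0.5×0.00746)² = 1.39e-05
δQ/Q = √(0.0124) = 0.111

0.111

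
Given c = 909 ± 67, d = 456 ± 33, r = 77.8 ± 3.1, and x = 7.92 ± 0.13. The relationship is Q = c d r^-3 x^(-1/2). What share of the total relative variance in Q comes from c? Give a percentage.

21.7%

(δQ/Q)² = (1·δc/c)² + (1·δd/d)² + (-3·δr/r)² + (−½·δx/x)²
  c term: (1×0.0737)² = 0.00543
  d term: (1×0.0724)² = 0.00524
  r term: (-3×0.0398)² = 0.0143
  x term: (-0.5×0.0164)² = 6.74e-05
Total = 0.0250. Share from c = 0.00543/0.0250 = 0.217.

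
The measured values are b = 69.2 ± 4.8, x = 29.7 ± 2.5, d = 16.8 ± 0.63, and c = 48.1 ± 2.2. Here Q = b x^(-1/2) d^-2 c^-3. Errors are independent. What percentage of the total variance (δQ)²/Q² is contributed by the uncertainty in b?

15.5%

(δQ/Q)² = (1·δb/b)² + (−½·δx/x)² + (-2·δd/d)² + (-3·δc/c)²
  b term: (1×0.0694)² = 0.00481
  x term: (-0.5×0.0842)² = 0.00177
  d term: (-2×0.0375)² = 0.00562
  c term: (-3×0.0457)² = 0.0188
Total = 0.0310. Share from b = 0.00481/0.0310 = 0.155.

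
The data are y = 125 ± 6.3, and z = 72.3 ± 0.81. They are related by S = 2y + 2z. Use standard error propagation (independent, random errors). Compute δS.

12.7

For a sum/difference, combine absolute errors in quadrature:
  (2·δy)² = 159;  (2·δz)² = 2.62
δS = √(161) = 12.7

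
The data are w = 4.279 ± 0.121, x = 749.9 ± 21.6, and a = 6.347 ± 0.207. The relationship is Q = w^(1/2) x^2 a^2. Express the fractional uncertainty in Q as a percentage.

8.82%

Since Q is a product/quotient, work with relative uncertainties:
  (½·δw/w)² = (0.5×0.0283)² = 0.000200;  (2·δx/x)² = (2×0.0288)² = 0.00332;  (2·δa/a)² = (2×0.0326)² = 0.00425
δQ/Q = √(0.00777) = 0.0882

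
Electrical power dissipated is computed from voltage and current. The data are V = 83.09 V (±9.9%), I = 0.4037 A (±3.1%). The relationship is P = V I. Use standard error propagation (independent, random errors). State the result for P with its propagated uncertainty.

33.54 ± 3.48 W

P is a product of powers, so relative uncertainties combine in quadrature:
  (1·δV/V)² = (1×0.0990)² = 0.00980;  (1·δI/I)² = (1×0.0310)² = 0.000961
δP/P = √(0.0108) = 0.104
P = 33.54 W, so δP = 0.104 × 33.54 = 3.48 W.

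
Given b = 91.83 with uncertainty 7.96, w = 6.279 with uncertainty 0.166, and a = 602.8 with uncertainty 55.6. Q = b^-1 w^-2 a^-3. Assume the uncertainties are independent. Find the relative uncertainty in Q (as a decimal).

Q is a product of powers, so relative uncertainties combine in quadrature:
  (-1·δb/b)² = (-1×0.0867)² = 0.00751;  (-2·δw/w)² = (-2×0.0264)² = 0.00280;  (-3·δa/a)² = (-3×0.0922)² = 0.0766
δQ/Q = √(0.0869) = 0.295

0.295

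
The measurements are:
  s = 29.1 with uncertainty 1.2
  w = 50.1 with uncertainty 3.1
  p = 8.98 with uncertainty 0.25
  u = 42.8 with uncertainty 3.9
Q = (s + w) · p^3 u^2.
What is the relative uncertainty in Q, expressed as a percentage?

Let h = s + w = 79.2. δh = √(δs² + δw²) = √(1.44 + 9.61) = 3.32, so δh/h = 0.0420.
Q is then a monomial in h, p, u:
δQ/Q = √((δh/h)² + (3·δp/p)² + (2·δu/u)²) = √(0.00176 + 0.00698 + 0.0332) = 0.205

20.5%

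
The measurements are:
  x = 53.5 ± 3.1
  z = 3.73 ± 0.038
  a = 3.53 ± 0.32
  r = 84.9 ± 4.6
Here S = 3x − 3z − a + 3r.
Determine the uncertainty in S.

16.6

Absolute uncertainties add in quadrature for a linear combination:
  (3·δx)² = 86.5;  (3·δz)² = 0.0130;  (δa)² = 0.102;  (3·δr)² = 190
δS = √(277) = 16.6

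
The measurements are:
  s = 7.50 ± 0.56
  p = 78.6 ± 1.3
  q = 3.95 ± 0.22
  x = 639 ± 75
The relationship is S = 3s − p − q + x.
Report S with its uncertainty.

Each term contributes (cᵢ δxᵢ)² to (δS)²:
  (3·δs)² = 2.82;  (δp)² = 1.69;  (δq)² = 0.0484;  (δx)² = 5620
δS = √(5630) = 75.0
S = 579.

579 ± 75.0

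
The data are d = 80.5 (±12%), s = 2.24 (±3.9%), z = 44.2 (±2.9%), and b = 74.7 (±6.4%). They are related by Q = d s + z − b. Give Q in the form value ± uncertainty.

150 ± 23.3

Let p = d·s = 180. δp/p = √((1·δd/d)² + (1·δs/s)²) = √(0.0144 + 0.00152) = 0.126, so δp = 22.8.
Q = p + z − b: δQ = √(δp² + δz² + δb²) = √(518 + 1.64 + 22.9) = 23.3
Q = 150.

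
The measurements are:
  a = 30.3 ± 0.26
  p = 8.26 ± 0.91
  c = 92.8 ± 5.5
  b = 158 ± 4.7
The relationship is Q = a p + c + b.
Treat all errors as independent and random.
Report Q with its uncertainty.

Let w = a·p = 250. δw/w = √((1·δa/a)² + (1·δp/p)²) = √(7.36e-05 + 0.0121) = 0.111, so δw = 27.7.
Q = w + c + b: δQ = √(δw² + δc² + δb²) = √(765 + 30.2 + 22.1) = 28.6
Q = 501.

501 ± 28.6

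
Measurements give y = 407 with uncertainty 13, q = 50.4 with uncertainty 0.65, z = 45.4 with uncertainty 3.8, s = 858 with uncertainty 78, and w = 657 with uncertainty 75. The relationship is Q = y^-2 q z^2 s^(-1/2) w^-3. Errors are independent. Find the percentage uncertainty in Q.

Q is a product of powers, so relative uncertainties combine in quadrature:
  (-2·δy/y)² = (-2×0.0319)² = 0.00408;  (1·δq/q)² = (1×0.0129)² = 0.000166;  (2·δz/z)² = (2×0.0837)² = 0.0280;  (−½·δs/s)² = (-0.5×0.0909)² = 0.00207;  (-3·δw/w)² = (-3×0.114)² = 0.117
δQ/Q = √(0.152) = 0.389

38.9%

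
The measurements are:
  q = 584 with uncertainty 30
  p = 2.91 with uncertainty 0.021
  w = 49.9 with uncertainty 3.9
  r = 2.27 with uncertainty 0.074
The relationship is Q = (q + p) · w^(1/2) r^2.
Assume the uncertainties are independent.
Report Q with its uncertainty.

21400 ± 1960

Let u = q + p = 587. δu = √(δq² + δp²) = √(900 + 0.000441) = 30.0, so δu/u = 0.0511.
Q is then a monomial in u, w, r:
δQ/Q = √((δu/u)² + (½·δw/w)² + (2·δr/r)²) = √(0.00261 + 0.00153 + 0.00425) = 0.0916
Q = 21400, so δQ = 0.0916 × 21400 = 1960.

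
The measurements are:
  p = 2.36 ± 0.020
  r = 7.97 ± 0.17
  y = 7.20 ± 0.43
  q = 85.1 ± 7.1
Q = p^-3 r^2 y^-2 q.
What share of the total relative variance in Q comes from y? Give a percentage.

60.2%

(δQ/Q)² = (-3·δp/p)² + (2·δr/r)² + (-2·δy/y)² + (1·δq/q)²
  p term: (-3×0.00847)² = 0.000646
  r term: (2×0.0213)² = 0.00182
  y term: (-2×0.0597)² = 0.0143
  q term: (1×0.0834)² = 0.00696
Total = 0.0237. Share from y = 0.0143/0.0237 = 0.602.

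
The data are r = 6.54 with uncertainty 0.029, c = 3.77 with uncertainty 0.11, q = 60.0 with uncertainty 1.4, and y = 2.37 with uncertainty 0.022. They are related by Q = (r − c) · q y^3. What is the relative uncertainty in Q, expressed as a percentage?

5.48%

Let u = r − c = 2.77. δu = √(δr² + δc²) = √(0.000841 + 0.0121) = 0.114, so δu/u = 0.0411.
Q is then a monomial in u, q, y:
δQ/Q = √((δu/u)² + (1·δq/q)² + (3·δy/y)²) = √(0.00169 + 0.000544 + 0.000776) = 0.0548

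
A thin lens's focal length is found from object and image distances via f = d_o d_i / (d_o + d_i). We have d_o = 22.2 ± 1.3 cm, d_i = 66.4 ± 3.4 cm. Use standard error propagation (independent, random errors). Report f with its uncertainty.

∂f/∂d_o = (d_i/(d_o+d_i))² = 0.562;  ∂f/∂d_i = (d_o/(d_o+d_i))² = 0.0628
δf = √((∂f/∂d_o · δd_o)² + (∂f/∂d_i · δd_i)²) = √(0.533 + 0.0456) = 0.761 cm
f = 16.6 cm.

16.6 ± 0.761 cm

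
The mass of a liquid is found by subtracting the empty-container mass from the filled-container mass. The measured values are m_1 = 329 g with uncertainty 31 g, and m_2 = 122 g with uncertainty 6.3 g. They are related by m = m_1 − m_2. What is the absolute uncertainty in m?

31.6 g

Absolute uncertainties add in quadrature for a linear combination:
  (δm_1)² = 961;  (δm_2)² = 39.7
δm = √(1000) = 31.6 g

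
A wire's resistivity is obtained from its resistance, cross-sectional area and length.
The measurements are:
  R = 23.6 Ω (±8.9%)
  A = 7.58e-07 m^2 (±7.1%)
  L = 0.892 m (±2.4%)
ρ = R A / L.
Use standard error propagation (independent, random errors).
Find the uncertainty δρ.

2.33e-06 Ω·m

For a monomial ρ ∝ R, A, L^-1, fractional errors add in quadrature:
  (1·δR/R)² = (1×0.0890)² = 0.00792;  (1·δA/A)² = (1×0.0710)² = 0.00504;  (-1·δL/L)² = (-1×0.0240)² = 0.000576
δρ/ρ = √(0.0135) = 0.116
ρ = 2.01e-05 Ω·m, so δρ = 0.116 × 2.01e-05 = 2.33e-06 Ω·m.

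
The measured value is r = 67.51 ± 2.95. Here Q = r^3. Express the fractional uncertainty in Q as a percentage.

Q ∝ r^3, so δQ/Q = |3| · δr/r = 3 × 0.0437 = 0.131.

13.1%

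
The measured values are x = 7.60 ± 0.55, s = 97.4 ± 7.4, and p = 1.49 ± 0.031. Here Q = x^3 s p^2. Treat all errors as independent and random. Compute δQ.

Products/powers → add relative errors in quadrature, weighted by exponent:
  (3·δx/x)² = (3×0.0724)² = 0.0471;  (1·δs/s)² = (1×0.0760)² = 0.00577;  (2·δp/p)² = (2×0.0208)² = 0.00173
δQ/Q = √(0.0546) = 0.234
Q = 94900, so δQ = 0.234 × 94900 = 22200.

22200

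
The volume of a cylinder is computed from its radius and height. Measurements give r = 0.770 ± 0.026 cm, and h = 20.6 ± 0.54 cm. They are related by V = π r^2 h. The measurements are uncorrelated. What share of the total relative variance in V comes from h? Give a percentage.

(δV/V)² = (2·δr/r)² + (1·δh/h)²
  r term: (2×0.0338)² = 0.00456
  h term: (1×0.0262)² = 0.000687
Total = 0.00525. Share from h = 0.000687/0.00525 = 0.131.

13.1%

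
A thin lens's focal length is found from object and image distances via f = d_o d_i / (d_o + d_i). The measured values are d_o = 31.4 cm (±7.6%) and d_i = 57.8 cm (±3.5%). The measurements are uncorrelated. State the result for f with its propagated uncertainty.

∂f/∂d_o = (d_i/(d_o+d_i))² = 0.420;  ∂f/∂d_i = (d_o/(d_o+d_i))² = 0.124
δf = √((∂f/∂d_o · δd_o)² + (∂f/∂d_i · δd_i)²) = √(1.00 + 0.0628) = 1.03 cm
f = 20.3 cm.

20.3 ± 1.03 cm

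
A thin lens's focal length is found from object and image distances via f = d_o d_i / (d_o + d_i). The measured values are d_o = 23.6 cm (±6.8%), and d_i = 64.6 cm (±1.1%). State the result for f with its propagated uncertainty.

∂f/∂d_o = (d_i/(d_o+d_i))² = 0.536;  ∂f/∂d_i = (d_o/(d_o+d_i))² = 0.0716
δf = √((∂f/∂d_o · δd_o)² + (∂f/∂d_i · δd_i)²) = √(0.741 + 0.00259) = 0.862 cm
f = 17.3 cm.

17.3 ± 0.862 cm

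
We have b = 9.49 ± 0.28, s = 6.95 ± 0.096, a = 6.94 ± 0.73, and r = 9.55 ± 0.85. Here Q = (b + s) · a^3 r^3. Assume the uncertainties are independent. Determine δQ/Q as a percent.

Let u = b + s = 16.4. δu = √(δb² + δs²) = √(0.0784 + 0.00922) = 0.296, so δu/u = 0.0180.
Q is then a monomial in u, a, r:
δQ/Q = √((δu/u)² + (3·δa/a)² + (3·δr/r)²) = √(0.000324 + 0.0996 + 0.0713) = 0.414

41.4%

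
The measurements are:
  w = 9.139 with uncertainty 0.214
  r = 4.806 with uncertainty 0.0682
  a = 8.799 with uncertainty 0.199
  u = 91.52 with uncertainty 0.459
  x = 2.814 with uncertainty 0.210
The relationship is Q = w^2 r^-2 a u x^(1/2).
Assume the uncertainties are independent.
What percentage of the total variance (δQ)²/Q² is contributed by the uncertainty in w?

(δQ/Q)² = (2·δw/w)² + (-2·δr/r)² + (1·δa/a)² + (1·δu/u)² + (½·δx/x)²
  w term: (2×0.0234)² = 0.00219
  r term: (-2×0.0142)² = 0.000805
  a term: (1×0.0226)² = 0.000511
  u term: (1×0.00502)² = 2.52e-05
  x term: (0.5×0.0746)² = 0.00139
Total = 0.00493. Share from w = 0.00219/0.00493 = 0.445.

44.5%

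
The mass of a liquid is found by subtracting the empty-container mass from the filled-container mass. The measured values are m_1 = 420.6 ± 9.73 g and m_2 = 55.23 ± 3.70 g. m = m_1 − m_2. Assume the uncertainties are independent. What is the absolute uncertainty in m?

Sums and differences: (δm)² = Σ (cᵢ δxᵢ)².
  (δm_1)² = 94.7;  (δm_2)² = 13.7
δm = √(108) = 10.4 g

10.4 g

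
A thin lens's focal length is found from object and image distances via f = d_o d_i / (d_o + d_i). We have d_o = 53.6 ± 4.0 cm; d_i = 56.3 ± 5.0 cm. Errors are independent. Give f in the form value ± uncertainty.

∂f/∂d_o = (d_i/(d_o+d_i))² = 0.262;  ∂f/∂d_i = (d_o/(d_o+d_i))² = 0.238
δf = √((∂f/∂d_o · δd_o)² + (∂f/∂d_i · δd_i)²) = √(1.10 + 1.41) = 1.59 cm
f = 27.5 cm.

27.5 ± 1.59 cm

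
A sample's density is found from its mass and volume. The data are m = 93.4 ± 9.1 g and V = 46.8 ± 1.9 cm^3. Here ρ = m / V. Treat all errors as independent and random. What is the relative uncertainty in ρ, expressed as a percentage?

10.6%

Since ρ is a product/quotient, work with relative uncertainties:
  (1·δm/m)² = (1×0.0974)² = 0.00949;  (-1·δV/V)² = (-1×0.0406)² = 0.00165
δρ/ρ = √(0.0111) = 0.106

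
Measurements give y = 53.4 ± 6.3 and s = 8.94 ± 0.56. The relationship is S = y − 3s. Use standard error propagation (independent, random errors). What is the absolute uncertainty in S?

6.52

Sums and differences: (δS)² = Σ (cᵢ δxᵢ)².
  (δy)² = 39.7;  (3·δs)² = 2.82
δS = √(42.5) = 6.52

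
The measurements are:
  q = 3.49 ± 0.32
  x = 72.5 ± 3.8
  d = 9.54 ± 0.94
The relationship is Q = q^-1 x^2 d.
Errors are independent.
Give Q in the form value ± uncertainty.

14400 ± 2450

Q is a product of powers, so relative uncertainties combine in quadrature:
  (-1·δq/q)² = (-1×0.0917)² = 0.00841;  (2·δx/x)² = (2×0.0524)² = 0.0110;  (1·δd/d)² = (1×0.0985)² = 0.00971
δQ/Q = √(0.0291) = 0.171
Q = 14400, so δQ = 0.171 × 14400 = 2450.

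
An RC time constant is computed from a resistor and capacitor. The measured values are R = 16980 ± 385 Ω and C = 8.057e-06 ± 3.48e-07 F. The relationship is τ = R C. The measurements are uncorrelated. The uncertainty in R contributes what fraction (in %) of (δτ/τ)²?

21.6%

(δτ/τ)² = (1·δR/R)² + (1·δC/C)²
  R term: (1×0.0227)² = 0.000514
  C term: (1×0.0432)² = 0.00187
Total = 0.00238. Share from R = 0.000514/0.00238 = 0.216.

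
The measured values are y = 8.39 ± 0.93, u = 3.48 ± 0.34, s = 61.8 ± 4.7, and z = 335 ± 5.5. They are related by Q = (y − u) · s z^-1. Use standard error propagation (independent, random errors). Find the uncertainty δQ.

Let w = y − u = 4.91. δw = √(δy² + δu²) = √(0.865 + 0.116) = 0.990, so δw/w = 0.202.
Q is then a monomial in w, s, z:
δQ/Q = √((δw/w)² + (1·δs/s)² + (-1·δz/z)²) = √(0.0407 + 0.00578 + 0.000270) = 0.216
Q = 0.906, so δQ = 0.216 × 0.906 = 0.196.

0.196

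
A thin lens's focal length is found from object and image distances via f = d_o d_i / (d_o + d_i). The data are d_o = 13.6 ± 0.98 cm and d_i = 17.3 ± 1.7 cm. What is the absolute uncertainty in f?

∂f/∂d_o = (d_i/(d_o+d_i))² = 0.313;  ∂f/∂d_i = (d_o/(d_o+d_i))² = 0.194
δf = √((∂f/∂d_o · δd_o)² + (∂f/∂d_i · δd_i)²) = √(0.0944 + 0.108) = 0.450 cm

0.450 cm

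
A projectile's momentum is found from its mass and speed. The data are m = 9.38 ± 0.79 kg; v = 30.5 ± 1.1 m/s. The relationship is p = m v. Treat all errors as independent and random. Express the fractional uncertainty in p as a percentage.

9.16%

For a monomial p ∝ m, v, fractional errors add in quadrature:
  (1·δm/m)² = (1×0.0842)² = 0.00709;  (1·δv/v)² = (1×0.0361)² = 0.00130
δp/p = √(0.00839) = 0.0916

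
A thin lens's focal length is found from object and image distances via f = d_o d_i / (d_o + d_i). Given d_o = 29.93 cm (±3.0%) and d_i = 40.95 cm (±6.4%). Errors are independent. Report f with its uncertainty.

∂f/∂d_o = (d_i/(d_o+d_i))² = 0.334;  ∂f/∂d_i = (d_o/(d_o+d_i))² = 0.178
δf = √((∂f/∂d_o · δd_o)² + (∂f/∂d_i · δd_i)²) = √(0.0898 + 0.218) = 0.555 cm
f = 17.29 cm.

17.29 ± 0.555 cm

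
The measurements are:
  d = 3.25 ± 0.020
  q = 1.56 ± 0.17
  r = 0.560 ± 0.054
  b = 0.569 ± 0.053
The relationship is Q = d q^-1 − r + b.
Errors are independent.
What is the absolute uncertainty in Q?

0.240

Let p = d·q^-1 = 2.08. δp/p = √((1·δd/d)² + (-1·δq/q)²) = √(3.79e-05 + 0.0119) = 0.109, so δp = 0.227.
Q = p − r + b: δQ = √(δp² + δr² + δb²) = √(0.0517 + 0.00292 + 0.00281) = 0.240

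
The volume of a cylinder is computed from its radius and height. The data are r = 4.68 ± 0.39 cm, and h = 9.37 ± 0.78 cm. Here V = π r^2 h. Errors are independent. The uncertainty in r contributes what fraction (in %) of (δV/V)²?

(δV/V)² = (2·δr/r)² + (1·δh/h)²
  r term: (2×0.0833)² = 0.0278
  h term: (1×0.0832)² = 0.00693
Total = 0.0347. Share from r = 0.0278/0.0347 = 0.800.

80.0%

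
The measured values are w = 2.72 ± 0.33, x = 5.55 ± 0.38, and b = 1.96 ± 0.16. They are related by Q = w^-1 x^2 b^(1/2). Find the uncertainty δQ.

2.97

Each factor contributes (exponent × relative error)² to (δQ/Q)²:
  (-1·δw/w)² = (-1×0.121)² = 0.0147;  (2·δx/x)² = (2×0.0685)² = 0.0188;  (½·δb/b)² = (0.5×0.0816)² = 0.00167
δQ/Q = √(0.0351) = 0.187
Q = 15.9, so δQ = 0.187 × 15.9 = 2.97.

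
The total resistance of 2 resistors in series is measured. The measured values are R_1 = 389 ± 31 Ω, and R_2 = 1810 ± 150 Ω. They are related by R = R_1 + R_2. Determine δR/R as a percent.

Absolute uncertainties add in quadrature for a linear combination:
  (δR_1)² = 961;  (δR_2)² = 22500
δR = √(23500) = 153 Ω
R = 2200 Ω, so δR/R = 153/2200 = 0.0697.

6.97%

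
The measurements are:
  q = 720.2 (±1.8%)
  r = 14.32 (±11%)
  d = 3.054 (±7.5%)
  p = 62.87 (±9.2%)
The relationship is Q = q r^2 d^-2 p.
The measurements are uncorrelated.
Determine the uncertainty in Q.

Since Q is a product/quotient, work with relative uncertainties:
  (1·δq/q)² = (1×0.0180)² = 0.000324;  (2·δr/r)² = (2×0.110)² = 0.0484;  (-2·δd/d)² = (-2×0.0750)² = 0.0225;  (1·δp/p)² = (1×0.0920)² = 0.00846
δQ/Q = √(0.0797) = 0.282
Q = 995500, so δQ = 0.282 × 995500 = 2.81e+05.

2.81e+05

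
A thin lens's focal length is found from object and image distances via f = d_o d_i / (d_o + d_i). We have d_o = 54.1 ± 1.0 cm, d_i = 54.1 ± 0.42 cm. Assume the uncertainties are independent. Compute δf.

∂f/∂d_o = (d_i/(d_o+d_i))² = 0.250;  ∂f/∂d_i = (d_o/(d_o+d_i))² = 0.250
δf = √((∂f/∂d_o · δd_o)² + (∂f/∂d_i · δd_i)²) = √(0.0625 + 0.0110) = 0.271 cm

0.271 cm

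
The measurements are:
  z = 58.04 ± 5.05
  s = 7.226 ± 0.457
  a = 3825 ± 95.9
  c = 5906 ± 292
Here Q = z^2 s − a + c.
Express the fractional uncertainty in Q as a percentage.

17.1%

Let p = z^2·s = 24340. δp/p = √((2·δz/z)² + (1·δs/s)²) = √(0.0303 + 0.00400) = 0.185, so δp = 4510.
Q = p − a + c: δQ = √(δp² + δa² + δc²) = √(2.03e+07 + 9200 + 85300) = 4520
Q = 26420, so δQ/Q = 4520/26420 = 0.171.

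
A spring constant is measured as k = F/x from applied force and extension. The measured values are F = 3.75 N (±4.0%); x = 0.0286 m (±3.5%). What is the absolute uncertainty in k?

6.97 N/m

Each factor contributes (exponent × relative error)² to (δk/k)²:
  (1·δF/F)² = (1×0.0400)² = 0.00160;  (-1·δx/x)² = (-1×0.0350)² = 0.00123
δk/k = √(0.00283) = 0.0532
k = 131 N/m, so δk = 0.0532 × 131 = 6.97 N/m.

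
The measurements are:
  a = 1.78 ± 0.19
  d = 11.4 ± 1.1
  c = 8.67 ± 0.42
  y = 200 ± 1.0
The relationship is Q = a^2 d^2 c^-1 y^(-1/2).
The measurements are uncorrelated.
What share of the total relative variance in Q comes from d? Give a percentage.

43.7%

(δQ/Q)² = (2·δa/a)² + (2·δd/d)² + (-1·δc/c)² + (−½·δy/y)²
  a term: (2×0.107)² = 0.0456
  d term: (2×0.0965)² = 0.0372
  c term: (-1×0.0484)² = 0.00235
  y term: (-0.5×0.00500)² = 6.25e-06
Total = 0.0852. Share from d = 0.0372/0.0852 = 0.437.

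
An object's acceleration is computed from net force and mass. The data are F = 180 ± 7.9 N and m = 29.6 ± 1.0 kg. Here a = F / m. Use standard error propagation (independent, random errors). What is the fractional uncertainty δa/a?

0.0554

a is a product of powers, so relative uncertainties combine in quadrature:
  (1·δF/F)² = (1×0.0439)² = 0.00193;  (-1·δm/m)² = (-1×0.0338)² = 0.00114
δa/a = √(0.00307) = 0.0554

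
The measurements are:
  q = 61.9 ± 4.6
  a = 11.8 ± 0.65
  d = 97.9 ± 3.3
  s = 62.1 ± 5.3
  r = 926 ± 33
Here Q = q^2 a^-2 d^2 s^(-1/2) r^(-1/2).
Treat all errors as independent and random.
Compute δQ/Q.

0.202

Q is a product of powers, so relative uncertainties combine in quadrature:
  (2·δq/q)² = (2×0.0743)² = 0.0221;  (-2·δa/a)² = (-2×0.0551)² = 0.0121;  (2·δd/d)² = (2×0.0337)² = 0.00454;  (−½·δs/s)² = (-0.5×0.0853)² = 0.00182;  (−½·δr/r)² = (-0.5×0.0356)² = 0.000318
δQ/Q = √(0.0409) = 0.202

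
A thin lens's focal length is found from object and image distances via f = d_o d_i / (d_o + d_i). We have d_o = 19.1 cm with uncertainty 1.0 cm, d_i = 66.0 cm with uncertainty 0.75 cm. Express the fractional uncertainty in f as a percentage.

∂f/∂d_o = (d_i/(d_o+d_i))² = 0.601;  ∂f/∂d_i = (d_o/(d_o+d_i))² = 0.0504
δf = √((∂f/∂d_o · δd_o)² + (∂f/∂d_i · δd_i)²) = √(0.362 + 0.00143) = 0.603 cm
f = 14.8 cm, so δf/f = 0.603/14.8 = 0.0407.

4.07%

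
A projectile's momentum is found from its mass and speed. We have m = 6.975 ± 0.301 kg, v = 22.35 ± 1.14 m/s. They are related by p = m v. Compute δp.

Since p is a product/quotient, work with relative uncertainties:
  (1·δm/m)² = (1×0.0432)² = 0.00186;  (1·δv/v)² = (1×0.0510)² = 0.00260
δp/p = √(0.00446) = 0.0668
p = 155.9 kg·m/s, so δp = 0.0668 × 155.9 = 10.4 kg·m/s.

10.4 kg·m/s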